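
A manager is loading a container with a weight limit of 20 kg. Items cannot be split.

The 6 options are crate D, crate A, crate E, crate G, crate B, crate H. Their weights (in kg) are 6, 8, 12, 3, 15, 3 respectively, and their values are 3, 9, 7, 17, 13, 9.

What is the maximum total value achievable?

38

This is an integer program with binary decision variables.
Allowing fractional choices, the relaxed optimum would be about 40.2, but items are indivisible.
crate E + crate G + crate H: weight 12 + 3 + 3 = 18 ≤ 20, value 7 + 17 + 9 = 33.
crate A + crate G + crate H: weight 8 + 3 + 3 = 14 ≤ 20, value 9 + 17 + 9 = 35.
crate D + crate A + crate G + crate H: weight 6 + 8 + 3 + 3 = 20 ≤ 20, value 3 + 9 + 17 + 9 = 38.
Best is crate D, crate A, crate G, and crate H with total value 38.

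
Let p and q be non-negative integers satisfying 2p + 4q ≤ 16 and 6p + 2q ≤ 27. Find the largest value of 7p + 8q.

38

(p,q)=(2,3) is feasible, giving 38.
(p,q)=(3,2) is feasible, giving 37.
(p,q)=(4,1) is feasible, giving 36.
(p,q)=(1,3) is feasible, giving 31.
No feasible integer point exceeds 38.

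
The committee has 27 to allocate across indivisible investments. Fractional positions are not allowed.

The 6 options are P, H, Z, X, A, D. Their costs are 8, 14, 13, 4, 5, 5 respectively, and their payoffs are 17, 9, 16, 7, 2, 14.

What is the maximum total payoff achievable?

47

Treat it as a binary knapsack problem.
Allowing fractional choices, the relaxed optimum would be about 50.3, but investments are indivisible.
P + Z + D: cost 8 + 13 + 5 = 26 ≤ 27, payoff 17 + 16 + 14 = 47.
P + X + A + D: cost 8 + 4 + 5 + 5 = 22 ≤ 27, payoff 17 + 7 + 2 + 14 = 40.
Best is P, Z, and D with total payoff 47.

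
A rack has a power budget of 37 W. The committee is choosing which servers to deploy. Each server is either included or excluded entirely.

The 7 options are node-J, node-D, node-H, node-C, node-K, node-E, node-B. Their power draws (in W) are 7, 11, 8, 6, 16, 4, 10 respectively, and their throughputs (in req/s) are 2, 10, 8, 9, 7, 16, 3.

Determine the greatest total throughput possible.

45

This is a 0-1 knapsack instance.
Take node-J, node-D, node-H, node-C, and node-E: power draw 7 + 11 + 8 + 6 + 4 = 36 ≤ 37, throughput 2 + 10 + 8 + 9 + 16 = 45.
No other feasible combination does better.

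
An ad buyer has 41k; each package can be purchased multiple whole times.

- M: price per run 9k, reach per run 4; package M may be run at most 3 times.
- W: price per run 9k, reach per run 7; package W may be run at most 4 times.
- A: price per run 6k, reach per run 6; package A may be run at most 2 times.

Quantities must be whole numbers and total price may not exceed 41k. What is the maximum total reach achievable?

3×W and 2×A: price 39 ≤ 41, reach 3·7 + 2·6 = 33.
1×M, 2×W, and 2×A: price 39 ≤ 41, reach 1·4 + 2·7 + 2·6 = 30.
Best is 33.

33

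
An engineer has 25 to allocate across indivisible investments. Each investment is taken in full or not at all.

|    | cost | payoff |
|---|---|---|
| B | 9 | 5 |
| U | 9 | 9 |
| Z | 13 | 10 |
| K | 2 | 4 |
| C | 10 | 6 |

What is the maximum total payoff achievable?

23

Take U, Z, and K: cost 9 + 13 + 2 = 24 ≤ 25, payoff 9 + 10 + 4 = 23.
No other feasible combination does better.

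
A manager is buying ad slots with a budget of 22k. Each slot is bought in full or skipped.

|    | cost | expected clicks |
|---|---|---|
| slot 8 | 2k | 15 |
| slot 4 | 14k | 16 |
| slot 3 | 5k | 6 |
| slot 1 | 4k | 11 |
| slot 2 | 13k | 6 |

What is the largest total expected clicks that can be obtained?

slot 8 + slot 4 + slot 3: cost 2 + 14 + 5 = 21 ≤ 22, expected clicks 15 + 16 + 6 = 37.
slot 8 + slot 4 + slot 1: cost 2 + 14 + 4 = 20 ≤ 22, expected clicks 15 + 16 + 11 = 42.
Best is slot 8, slot 4, and slot 1 with total expected clicks 42.

42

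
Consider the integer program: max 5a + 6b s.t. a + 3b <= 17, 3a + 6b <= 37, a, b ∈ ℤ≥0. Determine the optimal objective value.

Relaxing integrality, the LP optimum is 61.67 at (a,b) = (12.3, 0), which is not an integer point.
(a,b)=(12,0): 1·12+3·0=12≤17, 3·12+6·0=36≤37, objective 60.
(a,b)=(11,0): 1·11+3·0=11≤17, 3·11+6·0=33≤37, objective 55.
Maximum is 60 at (a,b)=(12,0).

60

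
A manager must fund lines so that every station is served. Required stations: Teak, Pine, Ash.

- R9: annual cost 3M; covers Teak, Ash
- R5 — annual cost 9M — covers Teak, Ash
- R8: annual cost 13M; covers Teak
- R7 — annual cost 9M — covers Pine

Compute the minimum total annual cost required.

12

This is a weighted set-cover instance.
Choose R9 and R7: together they cover Teak, Pine, Ash — every station.
Total annual cost: 3 + 9 = 12.
No cover costs less than 12.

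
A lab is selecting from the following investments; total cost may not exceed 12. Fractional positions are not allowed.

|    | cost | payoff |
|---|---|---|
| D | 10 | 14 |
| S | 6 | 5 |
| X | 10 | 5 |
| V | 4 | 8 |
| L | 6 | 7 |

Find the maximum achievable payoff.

This is an integer program with binary decision variables.
S + V: cost 6 + 4 = 10 ≤ 12, payoff 5 + 8 = 13.
D: cost 10 ≤ 12, payoff 14.
V + L: cost 4 + 6 = 10 ≤ 12, payoff 8 + 7 = 15.
Best is V and L with total payoff 15.

15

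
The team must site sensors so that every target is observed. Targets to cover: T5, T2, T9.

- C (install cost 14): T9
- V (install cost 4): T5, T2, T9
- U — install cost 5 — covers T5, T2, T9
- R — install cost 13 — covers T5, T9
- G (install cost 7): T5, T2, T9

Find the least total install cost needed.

4

V alone covers T5, T2, T9 — every target.
Total install cost: 4.
No cover costs less than 4.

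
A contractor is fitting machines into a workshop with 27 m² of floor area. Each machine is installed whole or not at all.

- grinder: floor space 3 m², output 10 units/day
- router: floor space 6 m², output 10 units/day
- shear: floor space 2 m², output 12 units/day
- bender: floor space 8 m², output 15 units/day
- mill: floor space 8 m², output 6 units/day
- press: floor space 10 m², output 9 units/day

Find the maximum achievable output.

53

Take grinder, router, shear, bender, and mill: floor space 3 + 6 + 2 + 8 + 8 = 27 ≤ 27, output 10 + 10 + 12 + 15 + 6 = 53.
No other feasible combination does better.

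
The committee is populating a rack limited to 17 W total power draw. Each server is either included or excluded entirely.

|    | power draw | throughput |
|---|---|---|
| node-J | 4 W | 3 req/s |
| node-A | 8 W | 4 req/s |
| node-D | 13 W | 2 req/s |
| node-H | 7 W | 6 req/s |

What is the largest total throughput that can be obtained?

10

Take node-A and node-H: power draw 8 + 7 = 15 ≤ 17, throughput 4 + 6 = 10.
No other feasible combination does better.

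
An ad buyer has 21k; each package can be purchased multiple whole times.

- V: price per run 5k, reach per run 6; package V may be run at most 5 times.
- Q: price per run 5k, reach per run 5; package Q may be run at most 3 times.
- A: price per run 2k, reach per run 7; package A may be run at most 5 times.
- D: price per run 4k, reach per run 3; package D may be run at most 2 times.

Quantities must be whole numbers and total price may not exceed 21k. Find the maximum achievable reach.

47

1×V, 1×Q, and 5×A: price 20 ≤ 21, reach 1·6 + 1·5 + 5·7 = 46.
2×V and 5×A: price 20 ≤ 21, reach 2·6 + 5·7 = 47.
Best is 47.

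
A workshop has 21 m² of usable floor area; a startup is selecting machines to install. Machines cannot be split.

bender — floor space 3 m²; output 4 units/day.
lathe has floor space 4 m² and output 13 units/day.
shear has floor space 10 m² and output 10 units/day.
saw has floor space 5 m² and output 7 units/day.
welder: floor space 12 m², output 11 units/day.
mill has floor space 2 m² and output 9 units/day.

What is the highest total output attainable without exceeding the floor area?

39

Allowing fractional choices, the relaxed optimum would be about 40.0, but machines are indivisible.
bender + lathe + shear + mill: floor space 3 + 4 + 10 + 2 = 19 ≤ 21, output 4 + 13 + 10 + 9 = 36.
bender + lathe + welder + mill: floor space 3 + 4 + 12 + 2 = 21 ≤ 21, output 4 + 13 + 11 + 9 = 37.
lathe + shear + saw + mill: floor space 4 + 10 + 5 + 2 = 21 ≤ 21, output 13 + 10 + 7 + 9 = 39.
Best is lathe, shear, saw, and mill with total output 39.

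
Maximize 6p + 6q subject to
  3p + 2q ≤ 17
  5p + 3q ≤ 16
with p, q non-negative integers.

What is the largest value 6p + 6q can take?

30

(p,q)=(0,5) is feasible, giving 30.
(p,q)=(0,4) is feasible, giving 24.
No feasible integer point exceeds 30.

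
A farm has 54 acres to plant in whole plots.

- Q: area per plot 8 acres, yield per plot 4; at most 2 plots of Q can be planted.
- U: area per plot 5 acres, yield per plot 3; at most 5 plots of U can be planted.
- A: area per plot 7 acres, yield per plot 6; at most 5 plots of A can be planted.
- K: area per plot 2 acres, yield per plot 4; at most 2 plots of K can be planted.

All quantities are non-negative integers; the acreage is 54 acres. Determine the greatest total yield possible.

K has the best ratio (4/2); taking only K gives at most 2×4 = 8 (stopped by the supply cap of 2).
Mixing does better — 3×U, 5×A, and 2×K: area 54 ≤ 54, yield 3·3 + 5·6 + 2·4 = 47.

47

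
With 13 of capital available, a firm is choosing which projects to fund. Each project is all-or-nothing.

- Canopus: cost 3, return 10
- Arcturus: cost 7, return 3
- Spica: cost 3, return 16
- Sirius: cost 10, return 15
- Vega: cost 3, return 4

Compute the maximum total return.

31

Allowing fractional choices, the relaxed optimum would be about 36.5, but projects are indivisible.
Canopus + Spica + Vega: cost 3 + 3 + 3 = 9 ≤ 13, return 10 + 16 + 4 = 30.
Spica + Sirius: cost 3 + 10 = 13 ≤ 13, return 16 + 15 = 31.
Canopus + Arcturus + Spica: cost 3 + 7 + 3 = 13 ≤ 13, return 10 + 3 + 16 = 29.
Best is Spica and Sirius with total return 31.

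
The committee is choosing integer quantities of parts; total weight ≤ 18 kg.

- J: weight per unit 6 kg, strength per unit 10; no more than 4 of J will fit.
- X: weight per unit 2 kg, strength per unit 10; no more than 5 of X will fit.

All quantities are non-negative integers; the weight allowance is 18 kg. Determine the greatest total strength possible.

60

1×J and 5×X: weight 16 ≤ 18, strength 1·10 + 5·10 = 60.
5×X: weight 10 ≤ 18, strength 5·10 = 50.
Best is 60.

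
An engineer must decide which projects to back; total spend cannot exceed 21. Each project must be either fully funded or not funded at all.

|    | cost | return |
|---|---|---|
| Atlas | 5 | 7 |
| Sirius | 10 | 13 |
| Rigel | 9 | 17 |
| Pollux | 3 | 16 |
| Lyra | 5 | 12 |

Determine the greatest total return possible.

Take Rigel, Pollux, and Lyra: cost 9 + 3 + 5 = 17 ≤ 21, return 17 + 16 + 12 = 45.
No other feasible combination does better.

45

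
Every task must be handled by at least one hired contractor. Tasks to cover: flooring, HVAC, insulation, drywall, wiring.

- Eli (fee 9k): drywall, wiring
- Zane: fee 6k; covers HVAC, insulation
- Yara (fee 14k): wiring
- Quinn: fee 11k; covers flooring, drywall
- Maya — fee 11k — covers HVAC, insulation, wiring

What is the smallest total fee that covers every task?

This is an integer covering problem.
Choose Quinn and Maya: together they cover flooring, HVAC, insulation, drywall, wiring — every task.
Total fee: 11 + 11 = 22.

22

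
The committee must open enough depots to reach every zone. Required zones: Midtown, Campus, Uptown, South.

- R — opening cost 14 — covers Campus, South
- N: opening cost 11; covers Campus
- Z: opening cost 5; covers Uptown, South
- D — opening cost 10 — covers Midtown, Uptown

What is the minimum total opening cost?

The greedy cost-per-new-zone heuristic would pick Z, D, and N for 26, but a cheaper cover exists.
Choose R and D: together they cover Midtown, Campus, Uptown, South — every zone.
Total opening cost: 14 + 10 = 24.
No cover costs less than 24.

24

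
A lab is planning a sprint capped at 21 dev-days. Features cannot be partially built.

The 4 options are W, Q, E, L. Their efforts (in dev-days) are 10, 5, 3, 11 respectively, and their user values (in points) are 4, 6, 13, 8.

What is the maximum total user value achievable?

27

Take Q, E, and L: effort 5 + 3 + 11 = 19 ≤ 21, user value 6 + 13 + 8 = 27.
No other feasible combination does better.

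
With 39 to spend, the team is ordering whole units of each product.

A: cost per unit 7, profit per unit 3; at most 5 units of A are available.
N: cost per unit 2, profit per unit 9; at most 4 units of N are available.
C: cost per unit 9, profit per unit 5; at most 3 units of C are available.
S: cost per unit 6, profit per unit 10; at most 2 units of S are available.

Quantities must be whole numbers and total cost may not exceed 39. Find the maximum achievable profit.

1×A, 4×N, 1×C, and 2×S: cost 36 ≤ 39, profit 1·3 + 4·9 + 1·5 + 2·10 = 64.
4×N, 2×C, and 2×S: cost 38 ≤ 39, profit 4·9 + 2·5 + 2·10 = 66.
Best is 66.

66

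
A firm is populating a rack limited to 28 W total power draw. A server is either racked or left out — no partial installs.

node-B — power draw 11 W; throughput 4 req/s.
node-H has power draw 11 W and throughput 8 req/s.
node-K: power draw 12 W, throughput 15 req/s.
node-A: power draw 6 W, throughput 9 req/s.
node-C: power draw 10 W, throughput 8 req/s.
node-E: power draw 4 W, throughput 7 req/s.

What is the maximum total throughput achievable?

32

Take node-K, node-A, and node-C: power draw 12 + 6 + 10 = 28 ≤ 28, throughput 15 + 9 + 8 = 32.
No other feasible combination does better.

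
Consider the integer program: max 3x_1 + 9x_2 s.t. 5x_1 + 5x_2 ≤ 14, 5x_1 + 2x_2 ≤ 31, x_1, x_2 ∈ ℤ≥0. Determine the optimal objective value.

The continuous relaxation peaks at (0, 2.8) with value 25.20; rounding to a feasible lattice point costs some objective.
(x_1,x_2)=(0,2): 5·0+5·2=10≤14, 5·0+2·2=4≤31, objective 18.
(x_1,x_2)=(1,1): 5·1+5·1=10≤14, 5·1+2·1=7≤31, objective 12.
No feasible integer point exceeds 18.

18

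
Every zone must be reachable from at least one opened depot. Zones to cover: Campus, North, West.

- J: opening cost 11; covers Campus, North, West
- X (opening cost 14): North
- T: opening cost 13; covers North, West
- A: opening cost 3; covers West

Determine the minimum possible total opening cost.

11

The greedy cost-per-new-zone heuristic would pick A and J for 14, but a cheaper cover exists.
J alone covers Campus, North, West — every zone.
Total opening cost: 11.
No cover costs less than 11.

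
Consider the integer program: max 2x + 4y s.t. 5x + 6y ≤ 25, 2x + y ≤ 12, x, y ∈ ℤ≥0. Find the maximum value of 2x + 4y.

Relaxing integrality, the LP optimum is 16.67 at (x,y) = (0, 4.17), which is not an integer point.
(x,y)=(0,4): 5·0+6·4=24≤25, 2·0+1·4=4≤12, objective 16.
(x,y)=(1,3): 5·1+6·3=23≤25, 2·1+1·3=5≤12, objective 14.
(x,y)=(0,3): 5·0+6·3=18≤25, 2·0+1·3=3≤12, objective 12.
The best lattice point is (0,4), giving 16.

16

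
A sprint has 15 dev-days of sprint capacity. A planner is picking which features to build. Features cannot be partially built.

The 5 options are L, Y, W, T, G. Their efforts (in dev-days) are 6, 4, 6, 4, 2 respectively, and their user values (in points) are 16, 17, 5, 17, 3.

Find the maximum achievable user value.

50

L + Y + T: effort 6 + 4 + 4 = 14 ≤ 15, user value 16 + 17 + 17 = 50.
Y + W + T: effort 4 + 6 + 4 = 14 ≤ 15, user value 17 + 5 + 17 = 39.
Best is L, Y, and T with total user value 50.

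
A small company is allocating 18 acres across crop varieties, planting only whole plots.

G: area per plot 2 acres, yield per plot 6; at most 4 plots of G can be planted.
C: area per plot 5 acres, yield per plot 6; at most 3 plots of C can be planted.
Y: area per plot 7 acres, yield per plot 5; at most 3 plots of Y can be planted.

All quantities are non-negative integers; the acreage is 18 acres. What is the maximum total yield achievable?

Take 4×G and 2×C: area 18 ≤ 18, yield 4·6 + 2·6 = 36.
G has the best ratio (6/2) and is taken to its limit of 4; remaining capacity is filled optimally with the others.

36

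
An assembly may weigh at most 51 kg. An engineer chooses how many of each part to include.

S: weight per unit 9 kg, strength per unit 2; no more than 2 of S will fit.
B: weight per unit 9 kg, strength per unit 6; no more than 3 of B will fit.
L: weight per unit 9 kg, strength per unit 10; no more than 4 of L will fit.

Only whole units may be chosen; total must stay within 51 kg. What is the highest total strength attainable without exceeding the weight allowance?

L has the best ratio (10/9); taking only L gives at most 4×10 = 40 (stopped by the supply cap of 4).
Mixing does better — 1×B and 4×L: weight 45 ≤ 51, strength 1·6 + 4·10 = 46.

46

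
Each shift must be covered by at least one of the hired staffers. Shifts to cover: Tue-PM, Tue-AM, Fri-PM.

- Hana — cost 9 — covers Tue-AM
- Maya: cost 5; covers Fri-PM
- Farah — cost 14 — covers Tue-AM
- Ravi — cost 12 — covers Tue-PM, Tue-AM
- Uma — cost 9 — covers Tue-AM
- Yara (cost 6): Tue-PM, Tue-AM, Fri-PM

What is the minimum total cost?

Yara alone covers Tue-PM, Tue-AM, Fri-PM — every shift.
Total cost: 6.
No cover costs less than 6.

6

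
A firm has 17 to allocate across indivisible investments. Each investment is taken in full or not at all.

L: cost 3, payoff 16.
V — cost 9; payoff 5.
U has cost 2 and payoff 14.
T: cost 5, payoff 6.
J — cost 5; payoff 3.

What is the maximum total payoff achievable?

39

Allowing fractional choices, the relaxed optimum would be about 40.1, but investments are indivisible.
L + U + T + J: cost 3 + 2 + 5 + 5 = 15 ≤ 17, payoff 16 + 14 + 6 + 3 = 39.
L + U + T: cost 3 + 2 + 5 = 10 ≤ 17, payoff 16 + 14 + 6 = 36.
Best is L, U, T, and J with total payoff 39.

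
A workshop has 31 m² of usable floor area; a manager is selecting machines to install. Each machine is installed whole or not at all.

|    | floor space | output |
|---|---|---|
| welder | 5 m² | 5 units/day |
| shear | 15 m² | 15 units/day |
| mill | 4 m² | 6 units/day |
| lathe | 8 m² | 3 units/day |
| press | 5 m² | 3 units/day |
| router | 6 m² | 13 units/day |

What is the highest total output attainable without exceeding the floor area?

39

This is an integer program with binary decision variables.
Take welder, shear, mill, and router: floor space 5 + 15 + 4 + 6 = 30 ≤ 31, output 5 + 15 + 6 + 13 = 39.
No other feasible combination does better.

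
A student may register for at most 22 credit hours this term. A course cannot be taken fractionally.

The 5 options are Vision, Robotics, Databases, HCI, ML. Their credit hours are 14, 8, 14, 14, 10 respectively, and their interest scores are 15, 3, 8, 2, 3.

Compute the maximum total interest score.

Take Vision and Robotics: credit hours 14 + 8 = 22 ≤ 22, interest score 15 + 3 = 18.
No other feasible combination does better.

18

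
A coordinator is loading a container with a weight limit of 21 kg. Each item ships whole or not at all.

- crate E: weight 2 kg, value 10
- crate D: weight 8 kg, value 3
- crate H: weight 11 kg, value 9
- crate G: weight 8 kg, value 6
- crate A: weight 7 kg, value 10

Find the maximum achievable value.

Treat it as a binary knapsack problem.
crate E + crate G + crate A: weight 2 + 8 + 7 = 17 ≤ 21, value 10 + 6 + 10 = 26.
crate E + crate H + crate A: weight 2 + 11 + 7 = 20 ≤ 21, value 10 + 9 + 10 = 29.
crate E + crate H + crate G: weight 2 + 11 + 8 = 21 ≤ 21, value 10 + 9 + 6 = 25.
Best is crate E, crate H, and crate A with total value 29.

29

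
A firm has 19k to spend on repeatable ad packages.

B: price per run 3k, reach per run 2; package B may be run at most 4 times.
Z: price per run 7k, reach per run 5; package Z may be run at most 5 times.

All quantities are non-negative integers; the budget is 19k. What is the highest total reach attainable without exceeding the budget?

Take 4×B and 1×Z: price 19 ≤ 19, reach 4·2 + 1·5 = 13.
No other integer combination yields more.

13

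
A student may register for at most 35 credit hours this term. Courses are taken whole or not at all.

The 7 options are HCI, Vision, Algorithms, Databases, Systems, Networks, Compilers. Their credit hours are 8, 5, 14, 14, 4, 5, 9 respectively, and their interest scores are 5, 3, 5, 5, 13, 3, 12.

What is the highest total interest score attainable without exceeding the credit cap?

Treat it as a binary knapsack problem.
Allowing fractional choices, the relaxed optimum would be about 37.4, but courses are indivisible.
HCI + Databases + Systems + Compilers: credit hours 8 + 14 + 4 + 9 = 35 ≤ 35, interest score 5 + 5 + 13 + 12 = 35.
HCI + Algorithms + Systems + Compilers: credit hours 8 + 14 + 4 + 9 = 35 ≤ 35, interest score 5 + 5 + 13 + 12 = 35.
HCI + Vision + Systems + Networks + Compilers: credit hours 8 + 5 + 4 + 5 + 9 = 31 ≤ 35, interest score 5 + 3 + 13 + 3 + 12 = 36.
Best is HCI, Vision, Systems, Networks, and Compilers with total interest score 36.

36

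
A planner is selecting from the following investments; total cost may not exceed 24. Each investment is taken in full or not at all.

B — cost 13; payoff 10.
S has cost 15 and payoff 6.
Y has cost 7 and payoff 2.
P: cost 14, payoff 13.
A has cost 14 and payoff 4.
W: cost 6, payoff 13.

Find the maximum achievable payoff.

26

Treat it as a binary knapsack problem.
Take P and W: cost 14 + 6 = 20 ≤ 24, payoff 13 + 13 = 26.
No other feasible combination does better.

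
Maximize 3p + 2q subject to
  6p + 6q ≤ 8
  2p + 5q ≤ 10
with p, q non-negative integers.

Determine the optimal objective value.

(p,q)=(1,0): 6·1+6·0=6≤8, 2·1+5·0=2≤10, objective 3.
(p,q)=(0,1): 6·0+6·1=6≤8, 2·0+5·1=5≤10, objective 2.
(p,q)=(0,0): 6·0+6·0=0≤8, 2·0+5·0=0≤10, objective 0.
Maximum is 3 at (p,q)=(1,0).

3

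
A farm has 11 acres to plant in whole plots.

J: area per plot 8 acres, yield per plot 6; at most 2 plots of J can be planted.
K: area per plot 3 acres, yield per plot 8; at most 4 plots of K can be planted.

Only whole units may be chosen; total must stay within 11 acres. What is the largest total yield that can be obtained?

24

This is a bounded integer knapsack.
Take 3×K: area 9 ≤ 11, yield 3·8 = 24.
No other integer combination yields more.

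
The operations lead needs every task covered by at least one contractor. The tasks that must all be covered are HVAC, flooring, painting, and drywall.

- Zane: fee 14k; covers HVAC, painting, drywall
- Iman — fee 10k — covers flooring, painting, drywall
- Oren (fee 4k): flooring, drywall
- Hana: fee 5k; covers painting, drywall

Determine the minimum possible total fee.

The greedy cost-per-new-task heuristic would pick Oren, Hana, and Zane for 23, but a cheaper cover exists.
Choose Zane and Oren: together they cover HVAC, flooring, painting, drywall — every task.
Total fee: 14 + 4 = 18.
No cover costs less than 18.

18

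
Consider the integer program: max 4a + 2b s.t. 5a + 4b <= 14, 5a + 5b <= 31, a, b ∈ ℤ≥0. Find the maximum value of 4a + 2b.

10

The continuous relaxation peaks at (2.8, 0) with value 11.20; rounding to a feasible lattice point costs some objective.
(a,b)=(2,1): 5·2+4·1=14≤14, 5·2+5·1=15≤31, objective 10.
(a,b)=(1,2): 5·1+4·2=13≤14, 5·1+5·2=15≤31, objective 8.
No feasible integer point exceeds 10.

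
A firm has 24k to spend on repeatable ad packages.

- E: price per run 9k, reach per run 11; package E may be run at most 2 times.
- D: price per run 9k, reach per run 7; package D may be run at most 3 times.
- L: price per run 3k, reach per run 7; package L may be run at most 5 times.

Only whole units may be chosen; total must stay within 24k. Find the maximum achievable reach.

46

1×E and 5×L: price 24 ≤ 24, reach 1·11 + 5·7 = 46.
1×D and 5×L: price 24 ≤ 24, reach 1·7 + 5·7 = 42.
Best is 46.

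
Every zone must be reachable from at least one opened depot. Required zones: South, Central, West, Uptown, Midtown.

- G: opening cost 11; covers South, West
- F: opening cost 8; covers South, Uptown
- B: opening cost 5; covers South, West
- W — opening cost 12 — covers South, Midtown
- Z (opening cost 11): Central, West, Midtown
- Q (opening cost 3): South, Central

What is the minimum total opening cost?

19

Choose F and Z: together they cover South, Central, West, Uptown, Midtown — every zone.
Total opening cost: 8 + 11 = 19.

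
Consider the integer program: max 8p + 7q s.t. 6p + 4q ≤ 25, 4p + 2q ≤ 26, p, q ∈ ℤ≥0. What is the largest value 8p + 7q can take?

(p,q)=(0,6): 6·0+4·6=24≤25, 4·0+2·6=12≤26, objective 42.
(p,q)=(0,5): 6·0+4·5=20≤25, 4·0+2·5=10≤26, objective 35.
Maximum is 42 at (p,q)=(0,6).

42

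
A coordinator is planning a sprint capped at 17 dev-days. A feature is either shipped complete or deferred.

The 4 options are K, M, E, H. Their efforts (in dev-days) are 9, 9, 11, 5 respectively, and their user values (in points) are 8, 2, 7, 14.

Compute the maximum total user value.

22

Take K and H: effort 9 + 5 = 14 ≤ 17, user value 8 + 14 = 22.
No other feasible combination does better.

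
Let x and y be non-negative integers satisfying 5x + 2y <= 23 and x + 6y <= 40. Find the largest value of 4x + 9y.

62

(x,y)=(2,6) is feasible, giving 62.
(x,y)=(1,6) is feasible, giving 58.
(x,y)=(2,5) is feasible, giving 53.
Maximum is 62 at (x,y)=(2,6).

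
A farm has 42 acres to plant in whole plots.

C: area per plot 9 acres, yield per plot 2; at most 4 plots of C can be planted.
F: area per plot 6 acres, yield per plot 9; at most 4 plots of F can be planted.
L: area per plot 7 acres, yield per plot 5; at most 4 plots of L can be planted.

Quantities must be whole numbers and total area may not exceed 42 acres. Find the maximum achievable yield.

F has the best ratio (9/6); taking only F gives at most 4×9 = 36 (stopped by the supply cap of 4).
Mixing does better — 4×F and 2×L: area 38 ≤ 42, yield 4·9 + 2·5 = 46.

46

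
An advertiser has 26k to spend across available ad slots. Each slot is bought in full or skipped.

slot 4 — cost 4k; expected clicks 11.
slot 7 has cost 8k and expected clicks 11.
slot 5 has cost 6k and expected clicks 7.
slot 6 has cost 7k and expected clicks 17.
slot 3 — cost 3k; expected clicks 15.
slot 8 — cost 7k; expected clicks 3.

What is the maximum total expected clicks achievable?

54

slot 4 + slot 5 + slot 6 + slot 3: cost 4 + 6 + 7 + 3 = 20 ≤ 26, expected clicks 11 + 7 + 17 + 15 = 50.
slot 7 + slot 5 + slot 6 + slot 3: cost 8 + 6 + 7 + 3 = 24 ≤ 26, expected clicks 11 + 7 + 17 + 15 = 50.
slot 4 + slot 7 + slot 6 + slot 3: cost 4 + 8 + 7 + 3 = 22 ≤ 26, expected clicks 11 + 11 + 17 + 15 = 54.
Best is slot 4, slot 7, slot 6, and slot 3 with total expected clicks 54.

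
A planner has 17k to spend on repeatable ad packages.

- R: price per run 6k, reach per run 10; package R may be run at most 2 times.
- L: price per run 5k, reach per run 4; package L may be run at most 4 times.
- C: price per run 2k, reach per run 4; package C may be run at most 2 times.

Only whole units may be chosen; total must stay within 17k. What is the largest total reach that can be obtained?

Take 2×R and 2×C: price 16 ≤ 17, reach 2·10 + 2·4 = 28.
C has the best ratio (4/2) and is taken to its limit of 2; remaining capacity is filled optimally with the others.

28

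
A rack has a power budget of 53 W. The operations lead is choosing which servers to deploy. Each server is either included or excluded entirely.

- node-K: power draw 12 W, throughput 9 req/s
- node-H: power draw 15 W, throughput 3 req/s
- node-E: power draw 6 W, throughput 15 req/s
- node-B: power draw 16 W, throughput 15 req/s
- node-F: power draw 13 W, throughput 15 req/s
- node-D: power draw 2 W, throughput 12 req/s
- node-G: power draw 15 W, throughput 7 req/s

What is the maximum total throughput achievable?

node-K + node-E + node-B + node-F + node-D: power draw 12 + 6 + 16 + 13 + 2 = 49 ≤ 53, throughput 9 + 15 + 15 + 15 + 12 = 66.
node-E + node-B + node-F + node-D + node-G: power draw 6 + 16 + 13 + 2 + 15 = 52 ≤ 53, throughput 15 + 15 + 15 + 12 + 7 = 64.
Best is node-K, node-E, node-B, node-F, and node-D with total throughput 66.

66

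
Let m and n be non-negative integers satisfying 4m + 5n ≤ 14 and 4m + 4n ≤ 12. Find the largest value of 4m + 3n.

12

(m,n)=(3,0) is feasible, giving 12.
(m,n)=(2,1) is feasible, giving 11.
(m,n)=(2,0) is feasible, giving 8.
Maximum is 12 at (m,n)=(3,0).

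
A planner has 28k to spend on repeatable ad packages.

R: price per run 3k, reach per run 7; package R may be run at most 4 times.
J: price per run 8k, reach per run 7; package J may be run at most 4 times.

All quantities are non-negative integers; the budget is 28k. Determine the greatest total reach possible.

3×R and 2×J: price 25 ≤ 28, reach 3·7 + 2·7 = 35.
4×R and 2×J: price 28 ≤ 28, reach 4·7 + 2·7 = 42.
Best is 42.

42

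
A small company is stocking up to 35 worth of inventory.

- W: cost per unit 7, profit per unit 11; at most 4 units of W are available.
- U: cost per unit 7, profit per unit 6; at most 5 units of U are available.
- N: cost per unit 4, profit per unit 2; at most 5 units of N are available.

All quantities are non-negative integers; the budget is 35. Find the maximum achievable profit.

This is a bounded integer knapsack.
4×W and 1×U: cost 35 ≤ 35, profit 4·11 + 1·6 = 50.
4×W and 1×N: cost 32 ≤ 35, profit 4·11 + 1·2 = 46.
Best is 50.

50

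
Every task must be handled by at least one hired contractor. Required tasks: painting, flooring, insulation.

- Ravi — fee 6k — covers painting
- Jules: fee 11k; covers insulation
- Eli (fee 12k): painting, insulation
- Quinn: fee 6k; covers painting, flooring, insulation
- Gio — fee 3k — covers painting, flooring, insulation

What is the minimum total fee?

This is a weighted set-cover instance.
Gio alone covers painting, flooring, insulation — every task.
Total fee: 3.
No cover costs less than 3.

3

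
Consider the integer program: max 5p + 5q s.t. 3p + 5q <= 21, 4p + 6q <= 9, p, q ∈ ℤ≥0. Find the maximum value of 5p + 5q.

10

(p,q)=(2,0) is feasible, giving 10.
(p,q)=(1,0) is feasible, giving 5.
The best lattice point is (2,0), giving 10.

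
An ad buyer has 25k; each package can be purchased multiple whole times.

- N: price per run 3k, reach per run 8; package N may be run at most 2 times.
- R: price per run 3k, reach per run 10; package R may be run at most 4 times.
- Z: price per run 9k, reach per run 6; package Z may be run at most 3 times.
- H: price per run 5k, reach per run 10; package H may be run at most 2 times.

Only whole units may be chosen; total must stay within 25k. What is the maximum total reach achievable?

68

Take 1×N, 4×R, and 2×H: price 25 ≤ 25, reach 1·8 + 4·10 + 2·10 = 68.
R has the best ratio (10/3) and is taken to its limit of 4; remaining capacity is filled optimally with the others.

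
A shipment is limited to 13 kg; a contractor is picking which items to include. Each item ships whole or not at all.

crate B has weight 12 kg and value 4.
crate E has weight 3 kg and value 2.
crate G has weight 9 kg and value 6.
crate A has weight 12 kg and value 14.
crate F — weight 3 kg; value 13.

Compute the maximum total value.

19

crate A: weight 12 ≤ 13, value 14.
crate G + crate F: weight 9 + 3 = 12 ≤ 13, value 6 + 13 = 19.
crate E + crate F: weight 3 + 3 = 6 ≤ 13, value 2 + 13 = 15.
Best is crate G and crate F with total value 19.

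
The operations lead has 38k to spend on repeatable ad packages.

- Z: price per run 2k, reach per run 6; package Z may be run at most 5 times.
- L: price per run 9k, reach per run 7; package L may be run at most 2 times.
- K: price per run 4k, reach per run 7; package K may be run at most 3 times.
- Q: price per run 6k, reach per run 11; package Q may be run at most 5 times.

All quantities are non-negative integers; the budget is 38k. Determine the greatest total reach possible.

This is a bounded integer knapsack.
Z has the best ratio (6/2); taking only Z gives at most 5×6 = 30 (stopped by the supply cap of 5).
Mixing does better — 5×Z, 1×K, and 4×Q: price 38 ≤ 38, reach 5·6 + 1·7 + 4·11 = 81.

81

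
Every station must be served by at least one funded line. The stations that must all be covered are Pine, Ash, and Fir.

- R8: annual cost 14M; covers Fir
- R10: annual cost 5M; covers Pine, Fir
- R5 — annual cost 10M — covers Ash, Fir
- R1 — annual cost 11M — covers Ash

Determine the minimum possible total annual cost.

15

Choose R10 and R5: together they cover Pine, Ash, Fir — every station.
Total annual cost: 5 + 10 = 15.
No cover costs less than 15.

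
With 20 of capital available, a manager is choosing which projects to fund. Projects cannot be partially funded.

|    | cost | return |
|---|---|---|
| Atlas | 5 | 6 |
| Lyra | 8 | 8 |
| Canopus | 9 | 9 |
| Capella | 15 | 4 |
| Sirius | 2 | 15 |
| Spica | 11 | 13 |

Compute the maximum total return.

Lyra + Canopus + Sirius: cost 8 + 9 + 2 = 19 ≤ 20, return 8 + 9 + 15 = 32.
Atlas + Sirius + Spica: cost 5 + 2 + 11 = 18 ≤ 20, return 6 + 15 + 13 = 34.
Best is Atlas, Sirius, and Spica with total return 34.

34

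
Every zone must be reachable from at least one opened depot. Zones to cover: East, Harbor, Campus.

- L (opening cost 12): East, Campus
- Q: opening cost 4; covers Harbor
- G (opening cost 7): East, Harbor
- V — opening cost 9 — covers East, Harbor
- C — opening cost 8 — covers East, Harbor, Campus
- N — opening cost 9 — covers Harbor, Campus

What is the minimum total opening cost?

C alone covers East, Harbor, Campus — every zone.
Total opening cost: 8.
No cover costs less than 8.

8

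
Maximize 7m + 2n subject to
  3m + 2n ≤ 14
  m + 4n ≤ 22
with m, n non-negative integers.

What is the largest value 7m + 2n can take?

30

(m,n)=(4,1): 3·4+2·1=14≤14, 1·4+4·1=8≤22, objective 30.
(m,n)=(4,0): 3·4+2·0=12≤14, 1·4+4·0=4≤22, objective 28.
(m,n)=(3,2): 3·3+2·2=13≤14, 1·3+4·2=11≤22, objective 25.
(m,n)=(3,1): 3·3+2·1=11≤14, 1·3+4·1=7≤22, objective 23.
Maximum is 30 at (m,n)=(4,1).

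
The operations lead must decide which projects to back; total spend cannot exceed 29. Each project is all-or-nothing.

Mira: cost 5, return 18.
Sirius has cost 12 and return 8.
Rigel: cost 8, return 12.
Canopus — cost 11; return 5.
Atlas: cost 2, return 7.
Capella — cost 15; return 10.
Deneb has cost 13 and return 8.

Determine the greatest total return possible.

Take Mira, Sirius, Rigel, and Atlas: cost 5 + 12 + 8 + 2 = 27 ≤ 29, return 18 + 8 + 12 + 7 = 45.
No feasible combination exceeds this.

45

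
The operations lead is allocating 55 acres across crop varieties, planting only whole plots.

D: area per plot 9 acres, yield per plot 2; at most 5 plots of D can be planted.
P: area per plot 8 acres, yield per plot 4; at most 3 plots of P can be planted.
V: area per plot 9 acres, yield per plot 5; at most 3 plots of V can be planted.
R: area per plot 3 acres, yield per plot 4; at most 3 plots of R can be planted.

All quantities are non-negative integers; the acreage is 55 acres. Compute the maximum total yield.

35

R has the best ratio (4/3); taking only R gives at most 3×4 = 12 (stopped by the supply cap of 3).
Mixing does better — 2×P, 3×V, and 3×R: area 52 ≤ 55, yield 2·4 + 3·5 + 3·4 = 35.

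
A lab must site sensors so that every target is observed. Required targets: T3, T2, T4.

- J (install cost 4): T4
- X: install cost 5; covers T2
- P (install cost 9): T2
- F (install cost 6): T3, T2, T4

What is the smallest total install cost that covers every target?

6

This is a weighted set-cover instance.
F alone covers T3, T2, T4 — every target.
Total install cost: 6.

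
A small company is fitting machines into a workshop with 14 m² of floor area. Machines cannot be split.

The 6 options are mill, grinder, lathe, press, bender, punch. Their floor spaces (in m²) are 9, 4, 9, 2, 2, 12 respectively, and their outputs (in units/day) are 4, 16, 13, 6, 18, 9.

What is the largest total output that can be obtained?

Allowing fractional choices, the relaxed optimum would be about 48.7, but machines are indivisible.
lathe + press + bender: floor space 9 + 2 + 2 = 13 ≤ 14, output 13 + 6 + 18 = 37.
grinder + bender: floor space 4 + 2 = 6 ≤ 14, output 16 + 18 = 34.
grinder + press + bender: floor space 4 + 2 + 2 = 8 ≤ 14, output 16 + 6 + 18 = 40.
Best is grinder, press, and bender with total output 40.

40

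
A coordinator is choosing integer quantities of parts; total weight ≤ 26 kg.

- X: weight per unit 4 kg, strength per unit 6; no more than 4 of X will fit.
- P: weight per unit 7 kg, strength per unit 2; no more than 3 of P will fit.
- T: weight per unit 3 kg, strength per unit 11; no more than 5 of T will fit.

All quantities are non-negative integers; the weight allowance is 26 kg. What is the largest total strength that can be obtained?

67

Take 2×X and 5×T: weight 23 ≤ 26, strength 2·6 + 5·11 = 67.
T has the best ratio (11/3) and is taken to its limit of 5; remaining capacity is filled optimally with the others.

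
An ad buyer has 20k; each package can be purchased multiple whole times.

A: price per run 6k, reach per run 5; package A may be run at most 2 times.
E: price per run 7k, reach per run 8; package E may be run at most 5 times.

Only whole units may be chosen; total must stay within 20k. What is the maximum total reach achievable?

21

1×A and 2×E: price 20 ≤ 20, reach 1·5 + 2·8 = 21.
2×A and 1×E: price 19 ≤ 20, reach 2·5 + 1·8 = 18.
Best is 21.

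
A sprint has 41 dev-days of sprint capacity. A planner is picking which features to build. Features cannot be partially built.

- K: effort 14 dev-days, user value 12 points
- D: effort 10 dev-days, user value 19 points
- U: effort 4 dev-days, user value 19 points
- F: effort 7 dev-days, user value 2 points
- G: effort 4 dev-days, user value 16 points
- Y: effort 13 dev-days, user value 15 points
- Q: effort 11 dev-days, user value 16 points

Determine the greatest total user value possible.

72

Treat it as a binary knapsack problem.
D + U + F + G + Q: effort 10 + 4 + 7 + 4 + 11 = 36 ≤ 41, user value 19 + 19 + 2 + 16 + 16 = 72.
D + U + F + G + Y: effort 10 + 4 + 7 + 4 + 13 = 38 ≤ 41, user value 19 + 19 + 2 + 16 + 15 = 71.
Best is D, U, F, G, and Q with total user value 72.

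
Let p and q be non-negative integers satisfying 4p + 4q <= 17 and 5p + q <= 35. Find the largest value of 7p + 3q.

(p,q)=(4,0): 4·4+4·0=16≤17, 5·4+1·0=20≤35, objective 28.
(p,q)=(3,1): 4·3+4·1=16≤17, 5·3+1·1=16≤35, objective 24.
(p,q)=(3,0): 4·3+4·0=12≤17, 5·3+1·0=15≤35, objective 21.
No feasible integer point exceeds 28.

28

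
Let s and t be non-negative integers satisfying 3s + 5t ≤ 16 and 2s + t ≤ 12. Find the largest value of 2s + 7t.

The continuous relaxation peaks at (0, 3.2) with value 22.40; rounding to a feasible lattice point costs some objective.
(s,t)=(0,3): 3·0+5·3=15≤16, 2·0+1·3=3≤12, objective 21.
(s,t)=(1,2): 3·1+5·2=13≤16, 2·1+1·2=4≤12, objective 16.
(s,t)=(0,2): 3·0+5·2=10≤16, 2·0+1·2=2≤12, objective 14.
No feasible integer point exceeds 21.

21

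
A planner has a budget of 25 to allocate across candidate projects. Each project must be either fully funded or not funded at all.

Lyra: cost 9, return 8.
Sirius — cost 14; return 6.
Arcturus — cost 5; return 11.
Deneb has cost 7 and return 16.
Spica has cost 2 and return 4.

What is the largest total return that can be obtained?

39

Take Lyra, Arcturus, Deneb, and Spica: cost 9 + 5 + 7 + 2 = 23 ≤ 25, return 8 + 11 + 16 + 4 = 39.
No other feasible combination does better.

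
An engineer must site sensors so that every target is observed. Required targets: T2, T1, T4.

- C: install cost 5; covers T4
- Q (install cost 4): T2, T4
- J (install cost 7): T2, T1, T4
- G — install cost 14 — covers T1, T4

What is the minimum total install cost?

7

The greedy cost-per-new-target heuristic would pick Q and J for 11, but a cheaper cover exists.
J alone covers T2, T1, T4 — every target.
Total install cost: 7.
No cover costs less than 7.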